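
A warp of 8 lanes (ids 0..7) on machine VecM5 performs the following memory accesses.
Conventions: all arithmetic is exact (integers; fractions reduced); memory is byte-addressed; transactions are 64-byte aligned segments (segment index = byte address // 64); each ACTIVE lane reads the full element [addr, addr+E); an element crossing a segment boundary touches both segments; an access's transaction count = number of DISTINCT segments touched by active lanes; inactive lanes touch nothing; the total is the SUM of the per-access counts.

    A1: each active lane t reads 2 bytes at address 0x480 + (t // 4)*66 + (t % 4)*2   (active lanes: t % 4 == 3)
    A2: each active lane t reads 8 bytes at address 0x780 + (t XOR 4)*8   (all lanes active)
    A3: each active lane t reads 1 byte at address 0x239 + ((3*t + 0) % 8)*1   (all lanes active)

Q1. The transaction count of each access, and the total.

A1: 2 transactions
A2: 1 transaction
A3: 2 transactions

Answer: 2,1,2; total 5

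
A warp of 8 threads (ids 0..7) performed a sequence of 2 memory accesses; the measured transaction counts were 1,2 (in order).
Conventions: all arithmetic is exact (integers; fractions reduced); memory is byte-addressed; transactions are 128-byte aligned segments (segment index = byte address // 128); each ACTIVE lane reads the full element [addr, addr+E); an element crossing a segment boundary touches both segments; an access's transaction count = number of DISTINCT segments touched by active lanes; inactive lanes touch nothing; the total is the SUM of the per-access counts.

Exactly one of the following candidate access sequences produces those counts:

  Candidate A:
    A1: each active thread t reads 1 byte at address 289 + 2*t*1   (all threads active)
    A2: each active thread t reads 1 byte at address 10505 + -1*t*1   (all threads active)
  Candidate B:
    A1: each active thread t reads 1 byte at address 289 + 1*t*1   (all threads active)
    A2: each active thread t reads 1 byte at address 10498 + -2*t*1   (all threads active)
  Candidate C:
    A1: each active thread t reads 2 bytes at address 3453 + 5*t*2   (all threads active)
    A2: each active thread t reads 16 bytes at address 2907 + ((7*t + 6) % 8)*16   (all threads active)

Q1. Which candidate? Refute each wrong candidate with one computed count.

A: A2 gives 1 transaction, not 2
C: A1 gives 2 transactions, not 1
B: all counts match (1,2)

Answer: B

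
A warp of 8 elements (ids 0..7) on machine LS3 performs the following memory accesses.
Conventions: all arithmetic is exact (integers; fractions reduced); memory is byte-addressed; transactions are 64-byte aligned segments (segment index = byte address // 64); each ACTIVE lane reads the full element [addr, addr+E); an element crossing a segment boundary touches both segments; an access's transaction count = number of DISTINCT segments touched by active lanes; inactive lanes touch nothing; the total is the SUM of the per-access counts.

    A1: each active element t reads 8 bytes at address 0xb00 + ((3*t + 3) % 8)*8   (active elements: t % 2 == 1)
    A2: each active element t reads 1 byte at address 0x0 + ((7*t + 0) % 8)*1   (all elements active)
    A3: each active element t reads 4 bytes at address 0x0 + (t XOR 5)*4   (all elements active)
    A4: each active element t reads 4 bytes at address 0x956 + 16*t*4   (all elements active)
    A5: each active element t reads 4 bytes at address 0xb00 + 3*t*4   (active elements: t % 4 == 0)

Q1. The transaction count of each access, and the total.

A1: 1 transaction
A2: 1 transaction
A3: 1 transaction
A4: 8 transactions
A5: 1 transaction

Answer: 1,1,1,8,1; total 12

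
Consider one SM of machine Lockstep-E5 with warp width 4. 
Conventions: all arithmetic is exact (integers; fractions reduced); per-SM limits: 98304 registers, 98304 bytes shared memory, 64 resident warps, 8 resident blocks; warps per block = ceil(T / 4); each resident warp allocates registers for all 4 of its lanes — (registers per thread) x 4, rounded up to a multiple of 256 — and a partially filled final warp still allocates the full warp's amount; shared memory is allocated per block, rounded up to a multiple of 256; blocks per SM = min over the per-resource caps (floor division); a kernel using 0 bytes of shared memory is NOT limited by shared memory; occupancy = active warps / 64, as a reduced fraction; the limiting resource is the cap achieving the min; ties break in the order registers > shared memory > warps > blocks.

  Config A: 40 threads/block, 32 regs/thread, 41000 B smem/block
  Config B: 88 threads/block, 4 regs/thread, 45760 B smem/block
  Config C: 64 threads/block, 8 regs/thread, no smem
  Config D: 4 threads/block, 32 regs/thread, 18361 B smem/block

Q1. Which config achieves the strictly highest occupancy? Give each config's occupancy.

occupancies: A 5/16, B 11/16, C 1, D 5/64

Answer: C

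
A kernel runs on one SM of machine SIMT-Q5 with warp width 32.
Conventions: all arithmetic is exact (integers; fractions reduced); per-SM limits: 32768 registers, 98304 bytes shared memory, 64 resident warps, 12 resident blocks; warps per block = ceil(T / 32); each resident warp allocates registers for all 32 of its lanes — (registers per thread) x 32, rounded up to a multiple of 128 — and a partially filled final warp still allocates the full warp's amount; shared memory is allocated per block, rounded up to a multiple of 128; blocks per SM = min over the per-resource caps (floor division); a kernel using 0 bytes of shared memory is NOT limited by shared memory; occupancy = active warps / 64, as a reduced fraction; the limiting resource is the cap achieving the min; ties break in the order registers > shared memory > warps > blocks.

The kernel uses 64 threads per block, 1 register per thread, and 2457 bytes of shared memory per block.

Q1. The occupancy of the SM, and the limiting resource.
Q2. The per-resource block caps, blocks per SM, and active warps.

Answer: occupancy 3/8, limited by blocks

registers: 128 blocks
shared memory: 38 blocks
warps: 32 blocks
blocks: 12 blocks

Answer: 12 blocks, 24 active warps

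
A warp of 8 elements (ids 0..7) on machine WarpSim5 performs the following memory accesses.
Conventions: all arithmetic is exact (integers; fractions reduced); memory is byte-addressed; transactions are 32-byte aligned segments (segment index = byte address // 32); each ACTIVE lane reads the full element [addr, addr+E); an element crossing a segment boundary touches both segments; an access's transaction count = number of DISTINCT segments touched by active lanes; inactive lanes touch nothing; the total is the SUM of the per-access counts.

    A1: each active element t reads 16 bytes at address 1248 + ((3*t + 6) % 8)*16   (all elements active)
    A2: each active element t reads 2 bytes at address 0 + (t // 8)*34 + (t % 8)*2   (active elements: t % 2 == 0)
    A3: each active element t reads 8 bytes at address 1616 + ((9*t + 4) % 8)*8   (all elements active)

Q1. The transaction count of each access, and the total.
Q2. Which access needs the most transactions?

A1: 4 transactions
A2: 1 transaction
A3: 3 transactions

Answer: 4,1,3; total 8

Answer: A1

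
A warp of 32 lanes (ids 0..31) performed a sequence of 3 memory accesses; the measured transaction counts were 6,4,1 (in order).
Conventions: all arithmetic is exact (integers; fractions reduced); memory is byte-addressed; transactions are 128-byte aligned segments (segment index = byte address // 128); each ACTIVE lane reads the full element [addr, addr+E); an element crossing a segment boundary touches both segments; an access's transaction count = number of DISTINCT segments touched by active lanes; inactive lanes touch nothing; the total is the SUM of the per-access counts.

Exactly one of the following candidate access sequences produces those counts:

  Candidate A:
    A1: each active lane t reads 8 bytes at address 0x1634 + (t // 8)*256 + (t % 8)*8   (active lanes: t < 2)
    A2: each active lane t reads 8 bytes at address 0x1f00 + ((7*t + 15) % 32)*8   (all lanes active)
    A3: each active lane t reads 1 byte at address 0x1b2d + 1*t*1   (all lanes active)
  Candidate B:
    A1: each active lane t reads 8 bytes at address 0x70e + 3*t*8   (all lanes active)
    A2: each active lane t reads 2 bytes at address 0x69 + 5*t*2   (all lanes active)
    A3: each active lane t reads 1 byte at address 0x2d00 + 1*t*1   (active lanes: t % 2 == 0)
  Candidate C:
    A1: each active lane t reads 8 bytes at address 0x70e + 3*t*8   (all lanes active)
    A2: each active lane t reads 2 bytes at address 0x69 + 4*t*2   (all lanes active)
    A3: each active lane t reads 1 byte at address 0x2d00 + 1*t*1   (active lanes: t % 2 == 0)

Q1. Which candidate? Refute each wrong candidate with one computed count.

A: A1 gives 1 transaction, not 6
C: A2 gives 3 transactions, not 4
B: all counts match (6,4,1)

Answer: B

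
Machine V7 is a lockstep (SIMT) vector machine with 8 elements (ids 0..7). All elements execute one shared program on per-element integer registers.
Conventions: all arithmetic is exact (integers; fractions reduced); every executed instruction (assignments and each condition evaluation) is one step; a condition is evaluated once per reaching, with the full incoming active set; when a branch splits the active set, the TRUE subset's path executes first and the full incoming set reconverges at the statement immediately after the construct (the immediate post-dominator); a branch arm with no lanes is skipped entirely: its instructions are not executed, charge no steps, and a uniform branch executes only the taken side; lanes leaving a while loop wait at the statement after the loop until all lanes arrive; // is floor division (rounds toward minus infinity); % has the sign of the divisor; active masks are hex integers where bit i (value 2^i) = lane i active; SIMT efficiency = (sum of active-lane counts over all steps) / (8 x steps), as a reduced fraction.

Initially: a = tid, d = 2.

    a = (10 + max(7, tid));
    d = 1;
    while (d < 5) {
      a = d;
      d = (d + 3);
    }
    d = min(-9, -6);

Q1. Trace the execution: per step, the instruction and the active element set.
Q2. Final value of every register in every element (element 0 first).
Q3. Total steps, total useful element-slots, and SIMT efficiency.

step 0: a <- (10 + max(7, tid))      0xff
step 1: d <- 1                       0xff
step 2: eval (d < 5)                 0xff
step 3: a <- d                       0xff
step 4: d <- (d + 3)                 0xff
step 5: eval (d < 5)                 0xff
step 6: a <- d                       0xff
step 7: d <- (d + 3)                 0xff
step 8: eval (d < 5)                 0xff
step 9: d <- min(-9, -6)             0xff

Answer: 10 steps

a: 4,4,4,4,4,4,4,4
d: -9,-9,-9,-9,-9,-9,-9,-9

steps = 10; useful = 80; efficiency = 80/80 = 1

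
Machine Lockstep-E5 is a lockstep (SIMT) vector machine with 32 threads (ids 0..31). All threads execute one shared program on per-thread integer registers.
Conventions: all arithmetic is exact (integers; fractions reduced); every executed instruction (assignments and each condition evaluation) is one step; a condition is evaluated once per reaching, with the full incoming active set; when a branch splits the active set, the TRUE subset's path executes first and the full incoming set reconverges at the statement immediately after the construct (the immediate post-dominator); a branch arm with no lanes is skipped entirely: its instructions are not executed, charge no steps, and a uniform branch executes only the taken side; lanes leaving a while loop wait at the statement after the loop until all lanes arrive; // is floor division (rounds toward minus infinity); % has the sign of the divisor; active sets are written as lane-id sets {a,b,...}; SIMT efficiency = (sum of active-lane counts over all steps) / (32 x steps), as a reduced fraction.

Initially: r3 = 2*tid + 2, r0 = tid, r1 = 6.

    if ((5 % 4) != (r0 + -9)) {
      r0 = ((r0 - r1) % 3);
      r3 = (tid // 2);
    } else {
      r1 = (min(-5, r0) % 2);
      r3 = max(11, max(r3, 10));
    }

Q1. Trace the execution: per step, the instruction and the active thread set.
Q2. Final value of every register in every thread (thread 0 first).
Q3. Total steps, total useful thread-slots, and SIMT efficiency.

step 0: eval ((5 % 4) != (r0 + -9))  {0,1,2,3,4,5,6,7,8,9,10,11,12,13,14,15,16,17,18,19,20,21,22,23,24,25,26,27,28,29,30,31}
step 1: r0 <- ((r0 - r1) % 3)        {0,1,2,3,4,5,6,7,8,9,11,12,13,14,15,16,17,18,19,20,21,22,23,24,25,26,27,28,29,30,31}
step 2: r3 <- (tid // 2)             {0,1,2,3,4,5,6,7,8,9,11,12,13,14,15,16,17,18,19,20,21,22,23,24,25,26,27,28,29,30,31}
step 3: r1 <- (min(-5, r0) % 2)      {10}
step 4: r3 <- max(11, max(r3, 10))   {10}

Answer: 5 steps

r3: 0,0,1,1,2,2,3,3,4,4,22,5,6,6,7,7,8,8,9,9,10,10,11,11,12,12,13,13,14,14,15,15
r0: 0,1,2,0,1,2,0,1,2,0,10,2,0,1,2,0,1,2,0,1,2,0,1,2,0,1,2,0,1,2,0,1
r1: 6,6,6,6,6,6,6,6,6,6,1,6,6,6,6,6,6,6,6,6,6,6,6,6,6,6,6,6,6,6,6,6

steps = 5; useful = 96; efficiency = 96/160 = 3/5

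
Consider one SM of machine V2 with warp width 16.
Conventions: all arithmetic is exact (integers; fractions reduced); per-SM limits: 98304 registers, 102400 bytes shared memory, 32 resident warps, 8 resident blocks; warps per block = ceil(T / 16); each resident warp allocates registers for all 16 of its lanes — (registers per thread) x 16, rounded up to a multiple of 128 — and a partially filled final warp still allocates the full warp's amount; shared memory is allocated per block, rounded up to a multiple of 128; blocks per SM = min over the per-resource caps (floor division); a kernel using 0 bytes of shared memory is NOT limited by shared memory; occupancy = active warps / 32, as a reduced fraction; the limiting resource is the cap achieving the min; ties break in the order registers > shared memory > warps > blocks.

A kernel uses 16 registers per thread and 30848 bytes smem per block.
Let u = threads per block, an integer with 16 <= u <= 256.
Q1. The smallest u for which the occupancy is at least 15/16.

Answer: u = 145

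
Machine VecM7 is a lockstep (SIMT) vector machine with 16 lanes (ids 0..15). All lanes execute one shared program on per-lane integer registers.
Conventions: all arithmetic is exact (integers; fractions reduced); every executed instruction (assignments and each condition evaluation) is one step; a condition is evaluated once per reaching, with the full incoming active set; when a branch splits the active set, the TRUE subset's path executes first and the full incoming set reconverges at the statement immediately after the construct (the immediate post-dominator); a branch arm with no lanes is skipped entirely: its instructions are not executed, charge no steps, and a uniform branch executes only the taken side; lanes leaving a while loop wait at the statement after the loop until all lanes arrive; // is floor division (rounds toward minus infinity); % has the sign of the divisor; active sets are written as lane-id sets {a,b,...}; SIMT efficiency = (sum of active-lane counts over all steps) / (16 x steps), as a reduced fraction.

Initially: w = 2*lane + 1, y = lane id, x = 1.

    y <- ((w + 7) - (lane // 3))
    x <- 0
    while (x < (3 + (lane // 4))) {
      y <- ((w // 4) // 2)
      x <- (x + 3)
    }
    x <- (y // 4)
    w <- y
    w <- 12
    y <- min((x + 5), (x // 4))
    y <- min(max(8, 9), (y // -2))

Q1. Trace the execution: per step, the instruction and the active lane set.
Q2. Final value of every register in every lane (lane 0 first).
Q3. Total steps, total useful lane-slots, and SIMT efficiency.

step 0: y <- ((w + 7) - (lane // 3)) {0,1,2,3,4,5,6,7,8,9,10,11,12,13,14,15}
step 1: x <- 0                       {0,1,2,3,4,5,6,7,8,9,10,11,12,13,14,15}
step 2: eval (x < (3 + (lane // 4))) {0,1,2,3,4,5,6,7,8,9,10,11,12,13,14,15}
step 3: y <- ((w // 4) // 2)         {0,1,2,3,4,5,6,7,8,9,10,11,12,13,14,15}
step 4: x <- (x + 3)                 {0,1,2,3,4,5,6,7,8,9,10,11,12,13,14,15}
step 5: eval (x < (3 + (lane // 4))) {0,1,2,3,4,5,6,7,8,9,10,11,12,13,14,15}
step 6: y <- ((w // 4) // 2)         {4,5,6,7,8,9,10,11,12,13,14,15}
step 7: x <- (x + 3)                 {4,5,6,7,8,9,10,11,12,13,14,15}
step 8: eval (x < (3 + (lane // 4))) {4,5,6,7,8,9,10,11,12,13,14,15}
step 9: x <- (y // 4)                {0,1,2,3,4,5,6,7,8,9,10,11,12,13,14,15}
step 10: w <- y                       {0,1,2,3,4,5,6,7,8,9,10,11,12,13,14,15}
step 11: w <- 12                      {0,1,2,3,4,5,6,7,8,9,10,11,12,13,14,15}
step 12: y <- min((x + 5), (x // 4))  {0,1,2,3,4,5,6,7,8,9,10,11,12,13,14,15}
step 13: y <- min(max(8, 9), (y // -2)) {0,1,2,3,4,5,6,7,8,9,10,11,12,13,14,15}

Answer: 14 steps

w: 12,12,12,12,12,12,12,12,12,12,12,12,12,12,12,12
y: 0,0,0,0,0,0,0,0,0,0,0,0,0,0,0,0
x: 0,0,0,0,0,0,0,0,0,0,0,0,0,0,0,0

steps = 14; useful = 212; efficiency = 212/224 = 53/56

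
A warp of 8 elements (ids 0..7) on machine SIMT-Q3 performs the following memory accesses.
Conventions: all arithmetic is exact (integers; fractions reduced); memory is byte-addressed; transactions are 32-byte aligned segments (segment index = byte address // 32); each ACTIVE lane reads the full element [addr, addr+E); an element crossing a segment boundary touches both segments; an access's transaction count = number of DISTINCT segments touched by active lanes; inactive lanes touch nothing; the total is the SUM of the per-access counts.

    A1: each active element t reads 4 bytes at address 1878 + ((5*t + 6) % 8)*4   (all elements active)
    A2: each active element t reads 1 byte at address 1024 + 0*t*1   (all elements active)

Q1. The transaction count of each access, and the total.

A1: 2 transactions
A2: 1 transaction

Answer: 2,1; total 3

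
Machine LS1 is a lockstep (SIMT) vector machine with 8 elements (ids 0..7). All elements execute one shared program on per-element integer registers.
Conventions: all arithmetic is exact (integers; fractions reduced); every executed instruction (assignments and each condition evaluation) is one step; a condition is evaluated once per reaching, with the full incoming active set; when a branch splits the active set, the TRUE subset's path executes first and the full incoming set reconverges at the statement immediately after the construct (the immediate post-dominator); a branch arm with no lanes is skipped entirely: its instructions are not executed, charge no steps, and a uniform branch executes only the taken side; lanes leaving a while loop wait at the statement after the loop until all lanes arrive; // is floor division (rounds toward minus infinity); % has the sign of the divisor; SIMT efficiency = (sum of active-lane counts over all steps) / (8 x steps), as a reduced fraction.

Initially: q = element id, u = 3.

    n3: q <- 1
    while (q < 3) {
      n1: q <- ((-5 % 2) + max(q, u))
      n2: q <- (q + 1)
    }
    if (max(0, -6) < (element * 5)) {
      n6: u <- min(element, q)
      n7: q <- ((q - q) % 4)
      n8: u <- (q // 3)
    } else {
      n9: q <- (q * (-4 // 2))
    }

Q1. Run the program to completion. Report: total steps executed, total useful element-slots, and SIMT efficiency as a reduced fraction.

Answer: 10 steps, 70 useful, 7/8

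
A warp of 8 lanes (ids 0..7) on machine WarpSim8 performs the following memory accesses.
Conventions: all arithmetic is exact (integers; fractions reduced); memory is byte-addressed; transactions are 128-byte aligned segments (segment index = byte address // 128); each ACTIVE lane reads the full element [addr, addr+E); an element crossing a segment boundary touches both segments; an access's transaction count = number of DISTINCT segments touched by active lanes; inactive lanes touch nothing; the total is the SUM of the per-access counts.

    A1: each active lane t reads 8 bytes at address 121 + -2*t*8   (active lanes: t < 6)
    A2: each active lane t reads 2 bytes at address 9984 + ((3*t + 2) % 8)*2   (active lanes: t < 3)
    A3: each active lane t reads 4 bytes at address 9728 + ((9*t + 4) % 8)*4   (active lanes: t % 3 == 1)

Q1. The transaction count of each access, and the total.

A1: 2 transactions
A2: 1 transaction
A3: 1 transaction

Answer: 2,1,1; total 4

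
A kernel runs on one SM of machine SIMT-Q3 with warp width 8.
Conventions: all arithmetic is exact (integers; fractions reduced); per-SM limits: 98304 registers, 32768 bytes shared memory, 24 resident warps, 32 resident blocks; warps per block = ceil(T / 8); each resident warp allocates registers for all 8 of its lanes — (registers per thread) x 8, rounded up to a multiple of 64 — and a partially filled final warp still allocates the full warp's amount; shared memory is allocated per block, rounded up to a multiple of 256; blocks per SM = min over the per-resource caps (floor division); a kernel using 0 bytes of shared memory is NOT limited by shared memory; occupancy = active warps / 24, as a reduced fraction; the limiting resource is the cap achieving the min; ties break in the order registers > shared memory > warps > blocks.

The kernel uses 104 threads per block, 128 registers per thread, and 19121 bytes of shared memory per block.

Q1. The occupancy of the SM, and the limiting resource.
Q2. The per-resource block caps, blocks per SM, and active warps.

Answer: occupancy 13/24, limited by shared memory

registers: 7 blocks
shared memory: 1 block
warps: 1 block
blocks: 32 blocks

Answer: 1 block, 13 active warps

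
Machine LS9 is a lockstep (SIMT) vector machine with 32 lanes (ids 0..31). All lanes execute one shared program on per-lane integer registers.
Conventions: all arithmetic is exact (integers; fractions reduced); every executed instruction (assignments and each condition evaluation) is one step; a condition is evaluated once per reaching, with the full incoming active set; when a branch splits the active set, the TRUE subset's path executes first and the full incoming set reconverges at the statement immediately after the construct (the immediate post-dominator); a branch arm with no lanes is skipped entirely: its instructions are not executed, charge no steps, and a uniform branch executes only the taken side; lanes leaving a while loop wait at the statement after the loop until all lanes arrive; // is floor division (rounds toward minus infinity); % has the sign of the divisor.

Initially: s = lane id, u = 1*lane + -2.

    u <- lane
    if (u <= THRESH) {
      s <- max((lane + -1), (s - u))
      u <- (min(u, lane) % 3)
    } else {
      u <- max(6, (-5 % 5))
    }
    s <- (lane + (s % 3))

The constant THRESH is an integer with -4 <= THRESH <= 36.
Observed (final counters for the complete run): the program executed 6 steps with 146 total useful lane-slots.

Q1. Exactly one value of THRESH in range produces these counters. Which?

Answer: THRESH = 17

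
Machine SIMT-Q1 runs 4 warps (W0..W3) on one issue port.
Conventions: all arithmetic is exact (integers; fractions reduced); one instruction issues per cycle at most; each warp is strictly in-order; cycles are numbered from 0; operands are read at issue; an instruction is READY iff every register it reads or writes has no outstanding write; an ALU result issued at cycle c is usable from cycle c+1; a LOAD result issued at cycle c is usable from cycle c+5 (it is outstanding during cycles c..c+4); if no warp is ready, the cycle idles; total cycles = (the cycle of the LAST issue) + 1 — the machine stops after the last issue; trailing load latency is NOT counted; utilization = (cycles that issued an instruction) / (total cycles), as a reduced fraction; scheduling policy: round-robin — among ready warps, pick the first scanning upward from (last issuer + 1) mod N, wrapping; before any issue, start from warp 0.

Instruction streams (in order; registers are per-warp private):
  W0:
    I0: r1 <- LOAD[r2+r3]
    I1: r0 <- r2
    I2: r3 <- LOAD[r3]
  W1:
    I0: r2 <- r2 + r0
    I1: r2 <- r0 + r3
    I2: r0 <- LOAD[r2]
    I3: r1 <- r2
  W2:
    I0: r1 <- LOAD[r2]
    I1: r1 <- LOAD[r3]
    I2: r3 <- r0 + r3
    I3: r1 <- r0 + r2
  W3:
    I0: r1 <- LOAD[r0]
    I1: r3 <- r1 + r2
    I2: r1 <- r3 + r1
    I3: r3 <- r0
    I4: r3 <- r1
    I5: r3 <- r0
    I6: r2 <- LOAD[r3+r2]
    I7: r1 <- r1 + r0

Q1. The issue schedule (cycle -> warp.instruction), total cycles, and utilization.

cycle 0: W0.I0
cycle 1: W1.I0
cycle 2: W2.I0
cycle 3: W3.I0
cycle 4: W0.I1
cycle 5: W1.I1
cycle 6: W0.I2
cycle 7: W1.I2
cycle 8: W2.I1
cycle 9: W3.I1
cycle 10: W1.I3
cycle 11: W2.I2
cycle 12: W3.I2
cycle 13: W2.I3
cycle 14: W3.I3
cycle 15: W3.I4
cycle 16: W3.I5
cycle 17: W3.I6
cycle 18: W3.I7

Answer: 19 cycles, utilization 1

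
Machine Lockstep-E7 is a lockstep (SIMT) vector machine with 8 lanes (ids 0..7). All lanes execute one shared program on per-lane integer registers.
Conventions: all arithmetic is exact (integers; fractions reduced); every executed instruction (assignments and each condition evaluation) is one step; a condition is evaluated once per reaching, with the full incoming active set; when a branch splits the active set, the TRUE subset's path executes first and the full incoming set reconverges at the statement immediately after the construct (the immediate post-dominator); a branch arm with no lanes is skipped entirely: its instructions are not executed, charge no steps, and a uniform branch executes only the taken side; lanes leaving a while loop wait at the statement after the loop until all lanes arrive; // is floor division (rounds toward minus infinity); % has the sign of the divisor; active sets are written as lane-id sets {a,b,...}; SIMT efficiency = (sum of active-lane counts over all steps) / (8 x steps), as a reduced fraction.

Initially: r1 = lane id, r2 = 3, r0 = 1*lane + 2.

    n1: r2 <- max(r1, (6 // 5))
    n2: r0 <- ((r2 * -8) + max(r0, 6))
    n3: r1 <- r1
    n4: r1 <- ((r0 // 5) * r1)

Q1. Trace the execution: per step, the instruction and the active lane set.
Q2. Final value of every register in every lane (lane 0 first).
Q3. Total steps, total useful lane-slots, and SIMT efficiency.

step 0: r2 <- max(r1, (6 // 5))      {0,1,2,3,4,5,6,7}
step 1: r0 <- ((r2 * -8) + max(r0, 6)) {0,1,2,3,4,5,6,7}
step 2: r1 <- r1                     {0,1,2,3,4,5,6,7}
step 3: r1 <- ((r0 // 5) * r1)       {0,1,2,3,4,5,6,7}

Answer: 4 steps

r1: 0,-1,-4,-12,-24,-35,-48,-70
r2: 1,1,2,3,4,5,6,7
r0: -2,-2,-10,-18,-26,-33,-40,-47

steps = 4; useful = 32; efficiency = 32/32 = 1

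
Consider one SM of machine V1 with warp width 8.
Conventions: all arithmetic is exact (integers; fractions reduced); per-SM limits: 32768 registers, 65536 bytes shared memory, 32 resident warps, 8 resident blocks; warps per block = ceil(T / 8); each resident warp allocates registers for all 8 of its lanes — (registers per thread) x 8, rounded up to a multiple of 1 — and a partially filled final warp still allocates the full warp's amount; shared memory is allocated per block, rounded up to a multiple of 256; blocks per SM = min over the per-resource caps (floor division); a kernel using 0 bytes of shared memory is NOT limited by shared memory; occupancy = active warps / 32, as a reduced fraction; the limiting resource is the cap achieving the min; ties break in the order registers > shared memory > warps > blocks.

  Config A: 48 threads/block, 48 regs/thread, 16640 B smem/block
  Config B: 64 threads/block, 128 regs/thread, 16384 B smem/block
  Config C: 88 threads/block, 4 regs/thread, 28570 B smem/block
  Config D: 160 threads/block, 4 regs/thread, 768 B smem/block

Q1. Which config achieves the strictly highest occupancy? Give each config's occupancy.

occupancies: A 9/16, B 1, C 11/16, D 5/8

Answer: B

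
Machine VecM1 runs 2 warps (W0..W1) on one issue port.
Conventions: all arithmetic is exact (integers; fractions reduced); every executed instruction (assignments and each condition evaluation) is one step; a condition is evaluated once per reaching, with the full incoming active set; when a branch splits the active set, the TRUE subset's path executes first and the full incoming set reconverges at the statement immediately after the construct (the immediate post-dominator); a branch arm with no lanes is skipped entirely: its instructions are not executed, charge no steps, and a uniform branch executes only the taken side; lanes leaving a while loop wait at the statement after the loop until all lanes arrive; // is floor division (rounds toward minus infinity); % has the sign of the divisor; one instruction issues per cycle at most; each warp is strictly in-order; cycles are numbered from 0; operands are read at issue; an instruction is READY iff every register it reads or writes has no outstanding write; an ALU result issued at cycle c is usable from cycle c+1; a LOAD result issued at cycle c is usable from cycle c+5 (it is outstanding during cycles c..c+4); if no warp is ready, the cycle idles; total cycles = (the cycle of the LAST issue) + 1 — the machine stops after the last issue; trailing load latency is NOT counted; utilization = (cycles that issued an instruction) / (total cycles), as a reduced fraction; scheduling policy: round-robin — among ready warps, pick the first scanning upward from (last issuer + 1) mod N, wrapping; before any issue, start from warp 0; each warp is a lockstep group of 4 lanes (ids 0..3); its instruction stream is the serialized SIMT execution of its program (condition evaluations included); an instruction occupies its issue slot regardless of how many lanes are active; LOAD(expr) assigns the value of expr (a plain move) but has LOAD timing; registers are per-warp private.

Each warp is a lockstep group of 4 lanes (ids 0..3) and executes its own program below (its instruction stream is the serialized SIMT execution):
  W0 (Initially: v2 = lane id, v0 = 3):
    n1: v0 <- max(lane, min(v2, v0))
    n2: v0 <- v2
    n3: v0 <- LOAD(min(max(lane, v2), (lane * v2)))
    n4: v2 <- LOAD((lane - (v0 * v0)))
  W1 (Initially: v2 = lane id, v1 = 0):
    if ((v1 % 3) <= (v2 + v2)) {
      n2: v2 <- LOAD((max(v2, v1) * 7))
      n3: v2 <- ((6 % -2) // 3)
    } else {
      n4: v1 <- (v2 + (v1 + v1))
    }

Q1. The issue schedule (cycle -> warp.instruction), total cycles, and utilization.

cycle 0: W0.I0
cycle 1: W1.I0
cycle 2: W0.I1
cycle 3: W1.I1
cycle 4: W0.I2
cycle 5: idle
cycle 6: idle
cycle 7: idle
cycle 8: W1.I2
cycle 9: W0.I3

Answer: 10 cycles, utilization 7/10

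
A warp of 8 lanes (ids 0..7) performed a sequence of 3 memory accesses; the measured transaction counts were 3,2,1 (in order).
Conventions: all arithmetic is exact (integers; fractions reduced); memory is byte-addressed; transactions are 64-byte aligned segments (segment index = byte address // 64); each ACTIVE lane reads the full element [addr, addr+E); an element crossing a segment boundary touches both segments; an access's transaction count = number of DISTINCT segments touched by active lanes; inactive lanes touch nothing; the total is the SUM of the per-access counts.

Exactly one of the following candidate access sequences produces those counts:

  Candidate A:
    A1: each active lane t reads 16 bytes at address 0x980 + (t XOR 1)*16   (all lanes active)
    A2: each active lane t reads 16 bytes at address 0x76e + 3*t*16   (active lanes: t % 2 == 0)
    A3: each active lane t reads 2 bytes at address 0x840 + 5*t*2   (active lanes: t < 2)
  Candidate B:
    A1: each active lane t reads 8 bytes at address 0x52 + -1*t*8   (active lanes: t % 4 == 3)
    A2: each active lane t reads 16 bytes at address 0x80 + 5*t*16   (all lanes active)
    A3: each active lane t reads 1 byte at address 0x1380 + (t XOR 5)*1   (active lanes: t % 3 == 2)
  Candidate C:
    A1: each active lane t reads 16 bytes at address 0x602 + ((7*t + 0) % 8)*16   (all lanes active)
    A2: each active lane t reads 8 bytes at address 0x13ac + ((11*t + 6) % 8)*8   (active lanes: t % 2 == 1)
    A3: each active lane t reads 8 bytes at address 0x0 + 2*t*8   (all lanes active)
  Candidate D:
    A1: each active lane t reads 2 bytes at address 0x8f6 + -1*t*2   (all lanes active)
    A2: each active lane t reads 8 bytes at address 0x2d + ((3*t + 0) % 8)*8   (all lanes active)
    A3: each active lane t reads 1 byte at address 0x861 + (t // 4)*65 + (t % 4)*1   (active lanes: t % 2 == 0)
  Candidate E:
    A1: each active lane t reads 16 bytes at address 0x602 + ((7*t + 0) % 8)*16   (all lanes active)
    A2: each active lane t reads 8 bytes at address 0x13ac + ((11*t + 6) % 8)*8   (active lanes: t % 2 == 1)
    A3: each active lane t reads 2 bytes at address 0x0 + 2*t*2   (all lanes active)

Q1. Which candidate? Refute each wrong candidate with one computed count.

A: A1 gives 2 transactions, not 3
B: A1 gives 2 transactions, not 3
C: A3 gives 2 transactions, not 1
D: A1 gives 1 transaction, not 3
E: all counts match (3,2,1)

Answer: E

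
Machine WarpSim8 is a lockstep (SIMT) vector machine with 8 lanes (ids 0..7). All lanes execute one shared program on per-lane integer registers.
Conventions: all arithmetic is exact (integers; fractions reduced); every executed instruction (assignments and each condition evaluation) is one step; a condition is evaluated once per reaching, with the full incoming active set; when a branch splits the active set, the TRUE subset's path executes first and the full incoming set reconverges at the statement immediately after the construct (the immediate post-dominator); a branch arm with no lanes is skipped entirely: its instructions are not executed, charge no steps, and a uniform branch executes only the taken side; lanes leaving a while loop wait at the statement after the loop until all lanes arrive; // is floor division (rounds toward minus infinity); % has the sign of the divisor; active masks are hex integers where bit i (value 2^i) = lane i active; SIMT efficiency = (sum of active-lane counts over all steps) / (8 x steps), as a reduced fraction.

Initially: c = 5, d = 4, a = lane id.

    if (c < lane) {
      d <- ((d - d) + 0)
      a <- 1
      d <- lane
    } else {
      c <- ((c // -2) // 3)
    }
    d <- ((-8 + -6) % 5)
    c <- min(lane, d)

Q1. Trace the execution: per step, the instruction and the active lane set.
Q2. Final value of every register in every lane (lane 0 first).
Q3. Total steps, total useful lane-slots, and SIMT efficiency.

step 0: eval (c < lane)              0xff
step 1: d <- ((d - d) + 0)           0xc0
step 2: a <- 1                       0xc0
step 3: d <- lane                    0xc0
step 4: c <- ((c // -2) // 3)        0x3f
step 5: d <- ((-8 + -6) % 5)         0xff
step 6: c <- min(lane, d)            0xff

Answer: 7 steps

c: 0,1,1,1,1,1,1,1
d: 1,1,1,1,1,1,1,1
a: 0,1,2,3,4,5,1,1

steps = 7; useful = 36; efficiency = 36/56 = 9/14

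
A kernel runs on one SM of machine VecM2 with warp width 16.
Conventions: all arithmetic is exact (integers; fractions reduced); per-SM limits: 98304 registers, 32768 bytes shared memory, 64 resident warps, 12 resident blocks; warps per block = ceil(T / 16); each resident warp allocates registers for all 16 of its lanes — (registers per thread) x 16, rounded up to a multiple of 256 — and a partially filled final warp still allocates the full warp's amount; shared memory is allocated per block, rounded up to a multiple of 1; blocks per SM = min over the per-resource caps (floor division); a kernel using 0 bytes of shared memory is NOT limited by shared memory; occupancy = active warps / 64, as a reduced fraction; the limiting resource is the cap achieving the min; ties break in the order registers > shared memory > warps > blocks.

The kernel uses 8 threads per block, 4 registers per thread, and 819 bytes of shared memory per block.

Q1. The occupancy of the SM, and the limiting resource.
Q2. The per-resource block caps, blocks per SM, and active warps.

Answer: occupancy 3/16, limited by blocks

registers: 384 blocks
shared memory: 40 blocks
warps: 64 blocks
blocks: 12 blocks

Answer: 12 blocks, 12 active warps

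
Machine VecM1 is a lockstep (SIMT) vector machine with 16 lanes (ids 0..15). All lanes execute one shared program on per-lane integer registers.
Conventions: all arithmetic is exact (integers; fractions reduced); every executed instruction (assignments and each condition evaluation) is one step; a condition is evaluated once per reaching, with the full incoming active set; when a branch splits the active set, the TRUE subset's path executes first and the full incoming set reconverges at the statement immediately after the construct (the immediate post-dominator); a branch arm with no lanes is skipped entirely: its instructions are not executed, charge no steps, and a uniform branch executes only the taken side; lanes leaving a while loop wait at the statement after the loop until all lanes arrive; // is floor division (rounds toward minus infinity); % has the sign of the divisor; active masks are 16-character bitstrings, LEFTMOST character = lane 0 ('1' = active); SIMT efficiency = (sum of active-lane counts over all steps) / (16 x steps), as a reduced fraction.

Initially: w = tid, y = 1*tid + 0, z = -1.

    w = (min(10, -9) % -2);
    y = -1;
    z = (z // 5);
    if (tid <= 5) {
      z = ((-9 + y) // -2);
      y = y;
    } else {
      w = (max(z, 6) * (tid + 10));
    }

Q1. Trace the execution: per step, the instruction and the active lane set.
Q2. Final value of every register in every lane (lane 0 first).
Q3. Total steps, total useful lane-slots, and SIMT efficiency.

step 0: w <- (min(10, -9) % -2)      1111111111111111
step 1: y <- -1                      1111111111111111
step 2: z <- (z // 5)                1111111111111111
step 3: eval (tid <= 5)              1111111111111111
step 4: z <- ((-9 + y) // -2)        1111110000000000
step 5: y <- y                       1111110000000000
step 6: w <- (max(z, 6) * (tid + 10)) 0000001111111111

Answer: 7 steps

w: -1,-1,-1,-1,-1,-1,96,102,108,114,120,126,132,138,144,150
y: -1,-1,-1,-1,-1,-1,-1,-1,-1,-1,-1,-1,-1,-1,-1,-1
z: 5,5,5,5,5,5,-1,-1,-1,-1,-1,-1,-1,-1,-1,-1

steps = 7; useful = 86; efficiency = 86/112 = 43/56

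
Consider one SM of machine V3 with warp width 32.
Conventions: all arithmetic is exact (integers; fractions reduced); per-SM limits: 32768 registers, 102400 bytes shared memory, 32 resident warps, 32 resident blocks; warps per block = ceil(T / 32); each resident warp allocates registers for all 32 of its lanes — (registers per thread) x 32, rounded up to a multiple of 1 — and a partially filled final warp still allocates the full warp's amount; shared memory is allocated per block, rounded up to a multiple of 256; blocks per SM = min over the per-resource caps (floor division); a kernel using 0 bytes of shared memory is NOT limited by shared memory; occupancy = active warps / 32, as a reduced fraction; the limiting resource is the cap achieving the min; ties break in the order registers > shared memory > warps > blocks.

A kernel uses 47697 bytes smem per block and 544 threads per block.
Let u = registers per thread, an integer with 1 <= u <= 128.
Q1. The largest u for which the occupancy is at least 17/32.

Answer: u = 60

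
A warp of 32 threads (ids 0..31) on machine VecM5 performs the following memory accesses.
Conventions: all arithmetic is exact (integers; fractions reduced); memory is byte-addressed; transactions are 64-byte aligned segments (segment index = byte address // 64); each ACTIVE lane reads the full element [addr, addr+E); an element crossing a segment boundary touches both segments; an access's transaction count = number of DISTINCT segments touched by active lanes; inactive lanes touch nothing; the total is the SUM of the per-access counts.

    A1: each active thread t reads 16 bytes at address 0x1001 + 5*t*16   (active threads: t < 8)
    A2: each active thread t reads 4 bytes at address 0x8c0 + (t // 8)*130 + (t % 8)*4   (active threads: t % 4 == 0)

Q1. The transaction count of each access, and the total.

A1: 10 transactions
A2: 4 transactions

Answer: 10,4; total 14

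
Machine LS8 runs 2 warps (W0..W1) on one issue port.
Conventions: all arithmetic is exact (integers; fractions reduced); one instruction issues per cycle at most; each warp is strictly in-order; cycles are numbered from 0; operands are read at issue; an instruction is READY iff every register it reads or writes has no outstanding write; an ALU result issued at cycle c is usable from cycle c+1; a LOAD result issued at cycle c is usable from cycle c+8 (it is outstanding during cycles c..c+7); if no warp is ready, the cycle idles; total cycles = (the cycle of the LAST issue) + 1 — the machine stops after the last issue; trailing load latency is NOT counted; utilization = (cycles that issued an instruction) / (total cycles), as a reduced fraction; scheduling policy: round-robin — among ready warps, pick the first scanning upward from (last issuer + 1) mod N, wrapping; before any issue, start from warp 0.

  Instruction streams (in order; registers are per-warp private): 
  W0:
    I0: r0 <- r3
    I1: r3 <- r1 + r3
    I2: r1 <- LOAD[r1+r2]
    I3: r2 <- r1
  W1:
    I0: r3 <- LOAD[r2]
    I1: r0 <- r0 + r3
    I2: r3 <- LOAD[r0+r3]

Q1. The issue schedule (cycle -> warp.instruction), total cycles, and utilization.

cycle 0: W0.I0
cycle 1: W1.I0
cycle 2: W0.I1
cycle 3: W0.I2
cycle 4: idle
cycle 5: idle
cycle 6: idle
cycle 7: idle
cycle 8: idle
cycle 9: W1.I1
cycle 10: W1.I2
cycle 11: W0.I3

Answer: 12 cycles, utilization 7/12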